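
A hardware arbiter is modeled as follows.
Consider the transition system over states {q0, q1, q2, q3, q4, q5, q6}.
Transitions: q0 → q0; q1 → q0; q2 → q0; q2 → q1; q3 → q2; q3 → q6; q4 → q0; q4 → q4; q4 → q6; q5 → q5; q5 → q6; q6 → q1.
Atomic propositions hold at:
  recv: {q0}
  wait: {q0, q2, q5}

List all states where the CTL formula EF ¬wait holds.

Sat(¬wait) = {q1, q3, q4, q6}
EF ¬wait: least fixpoint, start Z0 = {q1, q3, q4, q6}, add states with some successor in Z. Z1 = {q1, q2, q3, q4, q5, q6}; fixed.
Sat(EF ¬wait) = {q1, q2, q3, q4, q5, q6}

{q1, q2, q3, q4, q5, q6}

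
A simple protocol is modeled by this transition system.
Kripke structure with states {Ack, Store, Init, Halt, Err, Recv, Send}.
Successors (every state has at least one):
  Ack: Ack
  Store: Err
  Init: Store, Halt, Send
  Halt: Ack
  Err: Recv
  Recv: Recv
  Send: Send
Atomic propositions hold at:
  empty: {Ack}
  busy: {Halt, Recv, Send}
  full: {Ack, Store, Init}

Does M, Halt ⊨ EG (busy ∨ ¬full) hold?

Sat(¬full) = {Halt, Err, Recv, Send}
Sat(busy ∨ ¬full) = {Halt, Err, Recv, Send}
EG (busy ∨ ¬full): greatest fixpoint, start Z0 = {Halt, Err, Recv, Send}, keep only states in Sat with some successor in Z. Z1 = {Err, Recv, Send}; fixed.
Sat(EG (busy ∨ ¬full)) = {Err, Recv, Send}
Halt ∉ Sat(EG (busy ∨ ¬full)) = {Err, Recv, Send}, so the formula does not hold at Halt.

No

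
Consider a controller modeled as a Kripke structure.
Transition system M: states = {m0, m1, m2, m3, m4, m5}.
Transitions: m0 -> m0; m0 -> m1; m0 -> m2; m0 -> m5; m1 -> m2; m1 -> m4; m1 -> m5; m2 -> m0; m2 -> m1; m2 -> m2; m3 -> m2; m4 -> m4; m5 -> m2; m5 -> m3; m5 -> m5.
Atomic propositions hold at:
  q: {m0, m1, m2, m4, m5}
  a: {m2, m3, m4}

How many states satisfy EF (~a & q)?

5

Sat(~a) = {m0, m1, m5}
Sat(~a & q) = {m0, m1, m5}
EF (~a & q): least fixpoint, start Z0 = {m0, m1, m5}, add states with some successor in Z. Z1 = {m0, m1, m2, m5}; Z2 = {m0, m1, m2, m3, m5}; fixed.
Sat(EF (~a & q)) = {m0, m1, m2, m3, m5}
|Sat(EF (~a & q))| = |{m0, m1, m2, m3, m5}| = 5.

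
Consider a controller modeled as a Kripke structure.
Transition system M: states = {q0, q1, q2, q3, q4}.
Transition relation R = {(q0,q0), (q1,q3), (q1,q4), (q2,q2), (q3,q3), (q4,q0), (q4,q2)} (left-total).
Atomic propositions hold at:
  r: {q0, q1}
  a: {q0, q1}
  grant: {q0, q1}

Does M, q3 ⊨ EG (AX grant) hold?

Sat(AX grant) = {s : every successor in {q0, q1}} = {q0}
EG (AX grant): greatest fixpoint, start Z0 = {q0}, keep only states in Sat with some successor in Z. Already a fixed point.
Sat(EG (AX grant)) = {q0}
q3 ∉ Sat(EG (AX grant)) = {q0}, so the formula does not hold at q3.

No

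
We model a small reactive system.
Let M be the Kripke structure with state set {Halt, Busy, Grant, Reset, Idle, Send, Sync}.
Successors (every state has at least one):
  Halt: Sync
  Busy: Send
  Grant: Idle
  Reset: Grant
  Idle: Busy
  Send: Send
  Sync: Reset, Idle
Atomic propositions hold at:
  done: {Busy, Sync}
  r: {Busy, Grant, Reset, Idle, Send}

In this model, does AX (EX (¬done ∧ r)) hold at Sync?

No

Sat(¬done) = {Halt, Grant, Reset, Idle, Send}
Sat(¬done ∧ r) = {Grant, Reset, Idle, Send}
Sat(EX (¬done ∧ r)) = {s : some successor in {Grant, Reset, Idle, Send}} = {Busy, Grant, Reset, Send, Sync}
Sat(AX (EX (¬done ∧ r))) = {s : every successor in {Busy, Grant, Reset, Send, Sync}} = {Halt, Busy, Reset, Idle, Send}
Sync ∉ Sat(AX (EX (¬done ∧ r))) = {Halt, Busy, Reset, Idle, Send}, so the formula does not hold at Sync.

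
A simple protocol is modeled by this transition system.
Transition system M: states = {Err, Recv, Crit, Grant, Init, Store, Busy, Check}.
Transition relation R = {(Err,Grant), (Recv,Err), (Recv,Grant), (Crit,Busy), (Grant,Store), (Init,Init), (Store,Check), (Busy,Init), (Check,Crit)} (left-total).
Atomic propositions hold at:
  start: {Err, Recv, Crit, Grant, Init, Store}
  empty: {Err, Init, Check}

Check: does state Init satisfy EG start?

EG start: greatest fixpoint, start Z0 = {Err, Recv, Crit, Grant, Init, Store}, keep only states in Sat with some successor in Z. Z1 = {Err, Recv, Grant, Init}; Z2 = {Err, Recv, Init}; Z3 = {Recv, Init}; Z4 = {Init}; fixed.
Sat(EG start) = {Init}
Init ∈ Sat(EG start) = {Init}, so the formula holds at Init.

Yes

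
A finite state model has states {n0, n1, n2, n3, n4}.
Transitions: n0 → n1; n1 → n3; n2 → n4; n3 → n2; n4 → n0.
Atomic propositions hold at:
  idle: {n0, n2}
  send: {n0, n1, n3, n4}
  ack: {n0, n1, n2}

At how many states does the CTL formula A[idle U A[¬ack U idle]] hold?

Sat(¬ack) = {n3, n4}
A[¬ack U idle]: least fixpoint, start Z0 = Sat(idle) = {n0, n2}, add states in Sat(¬ack) with every successor in Z. Z1 = {n0, n2, n3, n4}; fixed.
Sat(A[¬ack U idle]) = {n0, n2, n3, n4}
A[idle U A[¬ack U idle]]: least fixpoint, start Z0 = Sat(A[¬ack U idle]) = {n0, n2, n3, n4}, add states in Sat(idle) with every successor in Z. Already a fixed point.
Sat(A[idle U A[¬ack U idle]]) = {n0, n2, n3, n4}
|Sat(A[idle U A[¬ack U idle]])| = |{n0, n2, n3, n4}| = 4.

4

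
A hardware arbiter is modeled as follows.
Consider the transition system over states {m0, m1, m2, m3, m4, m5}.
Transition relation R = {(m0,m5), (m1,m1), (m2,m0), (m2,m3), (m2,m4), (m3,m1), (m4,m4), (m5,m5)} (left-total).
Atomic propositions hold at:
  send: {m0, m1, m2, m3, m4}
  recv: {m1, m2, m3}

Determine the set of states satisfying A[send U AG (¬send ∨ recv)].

Sat(¬send) = {m5}
Sat(¬send ∨ recv) = {m1, m2, m3, m5}
AG (¬send ∨ recv): greatest fixpoint, start Z0 = {m1, m2, m3, m5}, keep only states in Sat with every successor in Z. Z1 = {m1, m3, m5}; fixed.
Sat(AG (¬send ∨ recv)) = {m1, m3, m5}
A[send U AG (¬send ∨ recv)]: least fixpoint, start Z0 = Sat(AG (¬send ∨ recv)) = {m1, m3, m5}, add states in Sat(send) with every successor in Z. Z1 = {m0, m1, m3, m5}; fixed.
Sat(A[send U AG (¬send ∨ recv)]) = {m0, m1, m3, m5}

{m0, m1, m3, m5}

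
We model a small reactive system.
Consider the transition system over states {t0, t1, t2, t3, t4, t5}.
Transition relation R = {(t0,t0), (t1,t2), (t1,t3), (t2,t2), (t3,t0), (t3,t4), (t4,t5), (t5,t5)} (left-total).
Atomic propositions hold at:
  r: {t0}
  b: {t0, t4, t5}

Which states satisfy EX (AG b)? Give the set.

{t0, t3, t4, t5}

AG b: greatest fixpoint, start Z0 = {t0, t4, t5}, keep only states in Sat with every successor in Z. Already a fixed point.
Sat(AG b) = {t0, t4, t5}
Sat(EX (AG b)) = {s : some successor in {t0, t4, t5}} = {t0, t3, t4, t5}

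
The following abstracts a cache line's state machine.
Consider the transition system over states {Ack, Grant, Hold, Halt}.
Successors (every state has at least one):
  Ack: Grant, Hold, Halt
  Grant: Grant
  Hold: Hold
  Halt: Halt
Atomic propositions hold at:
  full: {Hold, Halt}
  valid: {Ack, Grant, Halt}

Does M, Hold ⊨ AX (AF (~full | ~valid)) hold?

Yes

Sat(~full) = {Ack, Grant}
Sat(~valid) = {Hold}
Sat(~full | ~valid) = {Ack, Grant, Hold}
AF (~full | ~valid): least fixpoint, start Z0 = {Ack, Grant, Hold}, add states with every successor in Z. Already a fixed point.
Sat(AF (~full | ~valid)) = {Ack, Grant, Hold}
Sat(AX (AF (~full | ~valid))) = {s : every successor in {Ack, Grant, Hold}} = {Grant, Hold}
Hold ∈ Sat(AX (AF (~full | ~valid))) = {Grant, Hold}, so the formula holds at Hold.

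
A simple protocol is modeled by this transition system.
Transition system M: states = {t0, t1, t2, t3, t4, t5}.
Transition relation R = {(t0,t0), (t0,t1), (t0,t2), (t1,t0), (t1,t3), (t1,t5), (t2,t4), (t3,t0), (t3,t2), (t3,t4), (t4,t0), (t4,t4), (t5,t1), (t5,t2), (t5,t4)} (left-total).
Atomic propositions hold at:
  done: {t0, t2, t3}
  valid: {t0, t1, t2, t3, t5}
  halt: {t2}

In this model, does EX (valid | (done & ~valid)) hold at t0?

Yes

Sat(~valid) = {t4}
Sat(done & ~valid) = ∅
Sat(valid | (done & ~valid)) = {t0, t1, t2, t3, t5}
Sat(EX (valid | (done & ~valid))) = {s : some successor in {t0, t1, t2, t3, t5}} = {t0, t1, t3, t4, t5}
t0 ∈ Sat(EX (valid | (done & ~valid))) = {t0, t1, t3, t4, t5}, so the formula holds at t0.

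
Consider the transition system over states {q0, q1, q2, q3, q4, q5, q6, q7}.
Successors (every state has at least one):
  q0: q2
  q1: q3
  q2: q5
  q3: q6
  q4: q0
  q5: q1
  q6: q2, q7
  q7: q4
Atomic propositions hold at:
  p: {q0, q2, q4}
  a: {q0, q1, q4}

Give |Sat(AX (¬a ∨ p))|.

7

Sat(¬a) = {q2, q3, q5, q6, q7}
Sat(¬a ∨ p) = {q0, q2, q3, q4, q5, q6, q7}
Sat(AX (¬a ∨ p)) = {s : every successor in {q0, q2, q3, q4, q5, q6, q7}} = {q0, q1, q2, q3, q4, q6, q7}
|Sat(AX (¬a ∨ p))| = |{q0, q1, q2, q3, q4, q6, q7}| = 7.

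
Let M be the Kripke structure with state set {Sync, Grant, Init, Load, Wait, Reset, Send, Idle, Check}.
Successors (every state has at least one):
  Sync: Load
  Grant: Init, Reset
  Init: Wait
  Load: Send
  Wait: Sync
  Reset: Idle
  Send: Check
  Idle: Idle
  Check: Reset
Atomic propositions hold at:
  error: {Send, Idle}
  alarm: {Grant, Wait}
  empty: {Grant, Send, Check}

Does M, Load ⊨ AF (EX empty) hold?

Sat(EX empty) = {s : some successor in {Grant, Send, Check}} = {Load, Send}
AF (EX empty): least fixpoint, start Z0 = {Load, Send}, add states with every successor in Z. Z1 = {Sync, Load, Send}; Z2 = {Sync, Load, Wait, Send}; Z3 = {Sync, Init, Load, Wait, Send}; fixed.
Sat(AF (EX empty)) = {Sync, Init, Load, Wait, Send}
Load ∈ Sat(AF (EX empty)) = {Sync, Init, Load, Wait, Send}, so the formula holds at Load.

Yes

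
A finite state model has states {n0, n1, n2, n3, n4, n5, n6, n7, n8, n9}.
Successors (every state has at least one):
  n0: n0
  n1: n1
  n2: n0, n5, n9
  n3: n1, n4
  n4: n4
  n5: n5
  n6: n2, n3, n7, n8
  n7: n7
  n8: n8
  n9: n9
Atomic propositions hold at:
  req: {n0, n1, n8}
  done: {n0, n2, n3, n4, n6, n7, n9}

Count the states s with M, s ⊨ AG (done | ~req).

Sat(~req) = {n2, n3, n4, n5, n6, n7, n9}
Sat(done | ~req) = {n0, n2, n3, n4, n5, n6, n7, n9}
AG (done | ~req): greatest fixpoint, start Z0 = {n0, n2, n3, n4, n5, n6, n7, n9}, keep only states in Sat with every successor in Z. Z1 = {n0, n2, n4, n5, n7, n9}; fixed.
Sat(AG (done | ~req)) = {n0, n2, n4, n5, n7, n9}
|Sat(AG (done | ~req))| = |{n0, n2, n4, n5, n7, n9}| = 6.

6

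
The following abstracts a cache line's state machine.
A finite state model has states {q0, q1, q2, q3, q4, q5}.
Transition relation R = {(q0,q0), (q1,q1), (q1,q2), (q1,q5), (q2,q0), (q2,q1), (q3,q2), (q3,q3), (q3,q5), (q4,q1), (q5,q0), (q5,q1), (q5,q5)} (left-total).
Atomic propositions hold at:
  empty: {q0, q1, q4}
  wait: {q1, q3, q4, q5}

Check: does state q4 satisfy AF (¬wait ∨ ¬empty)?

No

Sat(¬wait) = {q0, q2}
Sat(¬empty) = {q2, q3, q5}
Sat(¬wait ∨ ¬empty) = {q0, q2, q3, q5}
AF (¬wait ∨ ¬empty): least fixpoint, start Z0 = {q0, q2, q3, q5}, add states with every successor in Z. Already a fixed point.
Sat(AF (¬wait ∨ ¬empty)) = {q0, q2, q3, q5}
q4 ∉ Sat(AF (¬wait ∨ ¬empty)) = {q0, q2, q3, q5}, so the formula does not hold at q4.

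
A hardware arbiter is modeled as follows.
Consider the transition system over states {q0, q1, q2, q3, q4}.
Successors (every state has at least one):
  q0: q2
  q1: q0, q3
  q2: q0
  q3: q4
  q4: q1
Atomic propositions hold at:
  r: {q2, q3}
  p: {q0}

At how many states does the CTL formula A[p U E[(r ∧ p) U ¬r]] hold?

3

Sat(r ∧ p) = ∅
Sat(¬r) = {q0, q1, q4}
E[(r ∧ p) U ¬r]: least fixpoint, start Z0 = Sat(¬r) = {q0, q1, q4}, add states in Sat(r ∧ p) with some successor in Z. Already a fixed point.
Sat(E[(r ∧ p) U ¬r]) = {q0, q1, q4}
A[p U E[(r ∧ p) U ¬r]]: least fixpoint, start Z0 = Sat(E[(r ∧ p) U ¬r]) = {q0, q1, q4}, add states in Sat(p) with every successor in Z. Already a fixed point.
Sat(A[p U E[(r ∧ p) U ¬r]]) = {q0, q1, q4}
|Sat(A[p U E[(r ∧ p) U ¬r]])| = |{q0, q1, q4}| = 3.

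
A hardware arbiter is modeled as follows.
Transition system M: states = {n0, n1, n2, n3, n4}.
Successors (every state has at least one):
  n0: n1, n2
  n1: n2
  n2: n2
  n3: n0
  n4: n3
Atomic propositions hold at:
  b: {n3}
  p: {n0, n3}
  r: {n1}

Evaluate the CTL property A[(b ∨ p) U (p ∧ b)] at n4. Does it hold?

Sat(b ∨ p) = {n0, n3}
Sat(p ∧ b) = {n3}
A[(b ∨ p) U (p ∧ b)]: least fixpoint, start Z0 = Sat((p ∧ b)) = {n3}, add states in Sat(b ∨ p) with every successor in Z. Already a fixed point.
Sat(A[(b ∨ p) U (p ∧ b)]) = {n3}
n4 ∉ Sat(A[(b ∨ p) U (p ∧ b)]) = {n3}, so the formula does not hold at n4.

No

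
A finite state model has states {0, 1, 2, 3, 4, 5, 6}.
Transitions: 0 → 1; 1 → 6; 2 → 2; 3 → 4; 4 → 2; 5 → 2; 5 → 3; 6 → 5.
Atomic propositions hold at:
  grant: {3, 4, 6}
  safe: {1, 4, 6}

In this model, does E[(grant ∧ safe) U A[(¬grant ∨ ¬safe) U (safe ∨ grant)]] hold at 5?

Sat(grant ∧ safe) = {4, 6}
Sat(¬grant) = {0, 1, 2, 5}
Sat(¬safe) = {0, 2, 3, 5}
Sat(¬grant ∨ ¬safe) = {0, 1, 2, 3, 5}
Sat(safe ∨ grant) = {1, 3, 4, 6}
A[(¬grant ∨ ¬safe) U (safe ∨ grant)]: least fixpoint, start Z0 = Sat((safe ∨ grant)) = {1, 3, 4, 6}, add states in Sat(¬grant ∨ ¬safe) with every successor in Z. Z1 = {0, 1, 3, 4, 6}; fixed.
Sat(A[(¬grant ∨ ¬safe) U (safe ∨ grant)]) = {0, 1, 3, 4, 6}
E[(grant ∧ safe) U A[(¬grant ∨ ¬safe) U (safe ∨ grant)]]: least fixpoint, start Z0 = Sat(A[(¬grant ∨ ¬safe) U (safe ∨ grant)]) = {0, 1, 3, 4, 6}, add states in Sat(grant ∧ safe) with some successor in Z. Already a fixed point.
Sat(E[(grant ∧ safe) U A[(¬grant ∨ ¬safe) U (safe ∨ grant)]]) = {0, 1, 3, 4, 6}
5 ∉ Sat(E[(grant ∧ safe) U A[(¬grant ∨ ¬safe) U (safe ∨ grant)]]) = {0, 1, 3, 4, 6}, so the formula does not hold at 5.

No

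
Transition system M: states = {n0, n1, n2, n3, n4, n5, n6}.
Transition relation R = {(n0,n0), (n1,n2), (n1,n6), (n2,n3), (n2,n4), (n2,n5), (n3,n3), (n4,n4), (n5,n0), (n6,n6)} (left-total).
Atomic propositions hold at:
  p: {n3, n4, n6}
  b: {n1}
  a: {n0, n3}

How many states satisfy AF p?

3

AF p: least fixpoint, start Z0 = {n3, n4, n6}, add states with every successor in Z. Already a fixed point.
Sat(AF p) = {n3, n4, n6}
|Sat(AF p)| = |{n3, n4, n6}| = 3.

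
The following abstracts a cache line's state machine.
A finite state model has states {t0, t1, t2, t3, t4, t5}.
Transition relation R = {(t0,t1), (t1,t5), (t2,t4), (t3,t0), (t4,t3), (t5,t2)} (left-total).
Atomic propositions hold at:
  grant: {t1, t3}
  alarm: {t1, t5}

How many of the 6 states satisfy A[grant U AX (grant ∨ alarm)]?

Sat(grant ∨ alarm) = {t1, t3, t5}
Sat(AX (grant ∨ alarm)) = {s : every successor in {t1, t3, t5}} = {t0, t1, t4}
A[grant U AX (grant ∨ alarm)]: least fixpoint, start Z0 = Sat(AX (grant ∨ alarm)) = {t0, t1, t4}, add states in Sat(grant) with every successor in Z. Z1 = {t0, t1, t3, t4}; fixed.
Sat(A[grant U AX (grant ∨ alarm)]) = {t0, t1, t3, t4}
|Sat(A[grant U AX (grant ∨ alarm)])| = |{t0, t1, t3, t4}| = 4.

4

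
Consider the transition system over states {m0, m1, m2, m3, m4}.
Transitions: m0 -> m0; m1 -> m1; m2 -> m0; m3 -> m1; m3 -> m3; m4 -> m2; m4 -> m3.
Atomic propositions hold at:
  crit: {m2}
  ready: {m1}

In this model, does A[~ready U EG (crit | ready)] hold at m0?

Sat(~ready) = {m0, m2, m3, m4}
Sat(crit | ready) = {m1, m2}
EG (crit | ready): greatest fixpoint, start Z0 = {m1, m2}, keep only states in Sat with some successor in Z. Z1 = {m1}; fixed.
Sat(EG (crit | ready)) = {m1}
A[~ready U EG (crit | ready)]: least fixpoint, start Z0 = Sat(EG (crit | ready)) = {m1}, add states in Sat(~ready) with every successor in Z. Already a fixed point.
Sat(A[~ready U EG (crit | ready)]) = {m1}
m0 ∉ Sat(A[~ready U EG (crit | ready)]) = {m1}, so the formula does not hold at m0.

No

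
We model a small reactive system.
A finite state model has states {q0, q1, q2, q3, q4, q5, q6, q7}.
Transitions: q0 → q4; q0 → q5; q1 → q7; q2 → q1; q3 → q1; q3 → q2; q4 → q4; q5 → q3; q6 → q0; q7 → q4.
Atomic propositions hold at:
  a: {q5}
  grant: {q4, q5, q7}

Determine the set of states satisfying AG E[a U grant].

E[a U grant]: least fixpoint, start Z0 = Sat(grant) = {q4, q5, q7}, add states in Sat(a) with some successor in Z. Already a fixed point.
Sat(E[a U grant]) = {q4, q5, q7}
AG E[a U grant]: greatest fixpoint, start Z0 = {q4, q5, q7}, keep only states in Sat with every successor in Z. Z1 = {q4, q7}; fixed.
Sat(AG E[a U grant]) = {q4, q7}

{q4, q7}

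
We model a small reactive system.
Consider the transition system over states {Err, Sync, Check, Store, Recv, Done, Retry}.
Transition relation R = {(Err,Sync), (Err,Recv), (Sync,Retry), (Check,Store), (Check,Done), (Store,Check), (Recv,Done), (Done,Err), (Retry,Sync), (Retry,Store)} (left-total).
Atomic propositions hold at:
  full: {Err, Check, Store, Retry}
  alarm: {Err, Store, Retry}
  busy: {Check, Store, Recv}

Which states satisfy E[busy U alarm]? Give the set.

E[busy U alarm]: least fixpoint, start Z0 = Sat(alarm) = {Err, Store, Retry}, add states in Sat(busy) with some successor in Z. Z1 = {Err, Check, Store, Retry}; fixed.
Sat(E[busy U alarm]) = {Err, Check, Store, Retry}

{Err, Check, Store, Retry}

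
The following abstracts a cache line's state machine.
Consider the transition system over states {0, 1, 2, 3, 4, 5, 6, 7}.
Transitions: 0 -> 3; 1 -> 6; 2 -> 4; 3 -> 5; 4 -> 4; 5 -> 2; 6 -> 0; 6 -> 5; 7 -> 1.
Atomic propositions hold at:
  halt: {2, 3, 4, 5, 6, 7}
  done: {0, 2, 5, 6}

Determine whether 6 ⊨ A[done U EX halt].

Sat(EX halt) = {s : some successor in {2, 3, 4, 5, 6, 7}} = {0, 1, 2, 3, 4, 5, 6}
A[done U EX halt]: least fixpoint, start Z0 = Sat(EX halt) = {0, 1, 2, 3, 4, 5, 6}, add states in Sat(done) with every successor in Z. Already a fixed point.
Sat(A[done U EX halt]) = {0, 1, 2, 3, 4, 5, 6}
6 ∈ Sat(A[done U EX halt]) = {0, 1, 2, 3, 4, 5, 6}, so the formula holds at 6.

Yes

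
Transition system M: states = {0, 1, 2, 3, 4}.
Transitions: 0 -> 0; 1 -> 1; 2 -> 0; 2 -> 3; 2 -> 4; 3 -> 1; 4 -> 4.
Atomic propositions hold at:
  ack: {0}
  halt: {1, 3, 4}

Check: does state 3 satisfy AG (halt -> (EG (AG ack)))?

No

AG ack: greatest fixpoint, start Z0 = {0}, keep only states in Sat with every successor in Z. Already a fixed point.
Sat(AG ack) = {0}
EG (AG ack): greatest fixpoint, start Z0 = {0}, keep only states in Sat with some successor in Z. Already a fixed point.
Sat(EG (AG ack)) = {0}
Sat(halt -> (EG (AG ack))) = {0, 2}
AG (halt -> (EG (AG ack))): greatest fixpoint, start Z0 = {0, 2}, keep only states in Sat with every successor in Z. Z1 = {0}; fixed.
Sat(AG (halt -> (EG (AG ack)))) = {0}
3 ∉ Sat(AG (halt -> (EG (AG ack)))) = {0}, so the formula does not hold at 3.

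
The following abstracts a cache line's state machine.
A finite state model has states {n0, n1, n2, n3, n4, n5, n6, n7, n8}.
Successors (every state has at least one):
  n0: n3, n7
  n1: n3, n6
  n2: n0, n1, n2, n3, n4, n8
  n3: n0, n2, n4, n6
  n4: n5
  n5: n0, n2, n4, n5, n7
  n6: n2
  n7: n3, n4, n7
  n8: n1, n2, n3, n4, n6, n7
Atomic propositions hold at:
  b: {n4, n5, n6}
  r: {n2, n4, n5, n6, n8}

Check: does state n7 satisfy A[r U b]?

No

A[r U b]: least fixpoint, start Z0 = Sat(b) = {n4, n5, n6}, add states in Sat(r) with every successor in Z. Already a fixed point.
Sat(A[r U b]) = {n4, n5, n6}
n7 ∉ Sat(A[r U b]) = {n4, n5, n6}, so the formula does not hold at n7.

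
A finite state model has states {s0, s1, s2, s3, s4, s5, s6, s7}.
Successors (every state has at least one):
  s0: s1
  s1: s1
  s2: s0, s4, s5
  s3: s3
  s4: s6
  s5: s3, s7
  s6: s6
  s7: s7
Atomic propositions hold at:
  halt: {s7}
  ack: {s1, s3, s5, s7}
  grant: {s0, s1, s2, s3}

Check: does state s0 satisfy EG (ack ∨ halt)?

No

Sat(ack ∨ halt) = {s1, s3, s5, s7}
EG (ack ∨ halt): greatest fixpoint, start Z0 = {s1, s3, s5, s7}, keep only states in Sat with some successor in Z. Already a fixed point.
Sat(EG (ack ∨ halt)) = {s1, s3, s5, s7}
s0 ∉ Sat(EG (ack ∨ halt)) = {s1, s3, s5, s7}, so the formula does not hold at s0.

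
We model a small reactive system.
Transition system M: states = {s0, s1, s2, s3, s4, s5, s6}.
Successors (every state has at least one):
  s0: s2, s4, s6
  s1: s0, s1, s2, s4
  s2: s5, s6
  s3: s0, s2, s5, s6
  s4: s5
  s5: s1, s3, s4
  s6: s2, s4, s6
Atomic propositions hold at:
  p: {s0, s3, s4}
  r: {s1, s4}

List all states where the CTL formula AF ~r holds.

Sat(~r) = {s0, s2, s3, s5, s6}
AF ~r: least fixpoint, start Z0 = {s0, s2, s3, s5, s6}, add states with every successor in Z. Z1 = {s0, s2, s3, s4, s5, s6}; fixed.
Sat(AF ~r) = {s0, s2, s3, s4, s5, s6}

{s0, s2, s3, s4, s5, s6}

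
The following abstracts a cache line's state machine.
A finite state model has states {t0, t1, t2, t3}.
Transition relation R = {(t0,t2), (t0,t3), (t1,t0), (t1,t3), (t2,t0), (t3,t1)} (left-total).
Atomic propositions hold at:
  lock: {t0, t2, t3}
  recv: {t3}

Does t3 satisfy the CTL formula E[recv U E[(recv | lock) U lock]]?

Sat(recv | lock) = {t0, t2, t3}
E[(recv | lock) U lock]: least fixpoint, start Z0 = Sat(lock) = {t0, t2, t3}, add states in Sat(recv | lock) with some successor in Z. Already a fixed point.
Sat(E[(recv | lock) U lock]) = {t0, t2, t3}
E[recv U E[(recv | lock) U lock]]: least fixpoint, start Z0 = Sat(E[(recv | lock) U lock]) = {t0, t2, t3}, add states in Sat(recv) with some successor in Z. Already a fixed point.
Sat(E[recv U E[(recv | lock) U lock]]) = {t0, t2, t3}
t3 ∈ Sat(E[recv U E[(recv | lock) U lock]]) = {t0, t2, t3}, so the formula holds at t3.

Yes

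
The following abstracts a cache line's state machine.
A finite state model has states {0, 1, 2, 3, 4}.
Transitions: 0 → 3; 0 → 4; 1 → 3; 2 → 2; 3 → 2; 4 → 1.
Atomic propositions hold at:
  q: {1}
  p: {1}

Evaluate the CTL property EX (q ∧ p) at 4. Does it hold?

Sat(q ∧ p) = {1}
Sat(EX (q ∧ p)) = {s : some successor in {1}} = {4}
4 ∈ Sat(EX (q ∧ p)) = {4}, so the formula holds at 4.

Yes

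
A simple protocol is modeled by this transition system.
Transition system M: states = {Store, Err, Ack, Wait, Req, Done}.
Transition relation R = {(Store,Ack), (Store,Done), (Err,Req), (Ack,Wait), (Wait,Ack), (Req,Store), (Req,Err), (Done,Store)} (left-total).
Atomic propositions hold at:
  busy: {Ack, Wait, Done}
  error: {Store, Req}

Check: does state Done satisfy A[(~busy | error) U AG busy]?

Sat(~busy) = {Store, Err, Req}
Sat(~busy | error) = {Store, Err, Req}
AG busy: greatest fixpoint, start Z0 = {Ack, Wait, Done}, keep only states in Sat with every successor in Z. Z1 = {Ack, Wait}; fixed.
Sat(AG busy) = {Ack, Wait}
A[(~busy | error) U AG busy]: least fixpoint, start Z0 = Sat(AG busy) = {Ack, Wait}, add states in Sat(~busy | error) with every successor in Z. Already a fixed point.
Sat(A[(~busy | error) U AG busy]) = {Ack, Wait}
Done ∉ Sat(A[(~busy | error) U AG busy]) = {Ack, Wait}, so the formula does not hold at Done.

No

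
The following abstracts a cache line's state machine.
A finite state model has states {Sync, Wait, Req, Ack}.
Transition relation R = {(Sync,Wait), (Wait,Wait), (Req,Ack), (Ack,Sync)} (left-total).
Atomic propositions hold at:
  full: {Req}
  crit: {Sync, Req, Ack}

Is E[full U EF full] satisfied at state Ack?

No

EF full: least fixpoint, start Z0 = {Req}, add states with some successor in Z. Already a fixed point.
Sat(EF full) = {Req}
E[full U EF full]: least fixpoint, start Z0 = Sat(EF full) = {Req}, add states in Sat(full) with some successor in Z. Already a fixed point.
Sat(E[full U EF full]) = {Req}
Ack ∉ Sat(E[full U EF full]) = {Req}, so the formula does not hold at Ack.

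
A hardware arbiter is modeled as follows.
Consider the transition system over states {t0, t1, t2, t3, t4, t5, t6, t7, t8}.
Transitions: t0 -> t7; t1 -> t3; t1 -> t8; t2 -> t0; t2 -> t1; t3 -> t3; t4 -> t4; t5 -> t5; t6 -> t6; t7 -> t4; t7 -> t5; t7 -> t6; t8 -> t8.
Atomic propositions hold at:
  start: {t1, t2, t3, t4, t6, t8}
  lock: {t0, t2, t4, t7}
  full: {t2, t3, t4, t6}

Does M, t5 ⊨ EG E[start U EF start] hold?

No

EF start: least fixpoint, start Z0 = {t1, t2, t3, t4, t6, t8}, add states with some successor in Z. Z1 = {t1, t2, t3, t4, t6, t7, t8}; Z2 = {t0, t1, t2, t3, t4, t6, t7, t8}; fixed.
Sat(EF start) = {t0, t1, t2, t3, t4, t6, t7, t8}
E[start U EF start]: least fixpoint, start Z0 = Sat(EF start) = {t0, t1, t2, t3, t4, t6, t7, t8}, add states in Sat(start) with some successor in Z. Already a fixed point.
Sat(E[start U EF start]) = {t0, t1, t2, t3, t4, t6, t7, t8}
EG E[start U EF start]: greatest fixpoint, start Z0 = {t0, t1, t2, t3, t4, t6, t7, t8}, keep only states in Sat with some successor in Z. Already a fixed point.
Sat(EG E[start U EF start]) = {t0, t1, t2, t3, t4, t6, t7, t8}
t5 ∉ Sat(EG E[start U EF start]) = {t0, t1, t2, t3, t4, t6, t7, t8}, so the formula does not hold at t5.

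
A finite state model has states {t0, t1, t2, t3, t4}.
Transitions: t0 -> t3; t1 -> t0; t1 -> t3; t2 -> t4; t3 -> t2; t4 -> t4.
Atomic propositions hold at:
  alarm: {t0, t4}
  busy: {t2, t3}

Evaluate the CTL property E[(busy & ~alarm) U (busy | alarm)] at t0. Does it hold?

Sat(~alarm) = {t1, t2, t3}
Sat(busy & ~alarm) = {t2, t3}
Sat(busy | alarm) = {t0, t2, t3, t4}
E[(busy & ~alarm) U (busy | alarm)]: least fixpoint, start Z0 = Sat((busy | alarm)) = {t0, t2, t3, t4}, add states in Sat(busy & ~alarm) with some successor in Z. Already a fixed point.
Sat(E[(busy & ~alarm) U (busy | alarm)]) = {t0, t2, t3, t4}
t0 ∈ Sat(E[(busy & ~alarm) U (busy | alarm)]) = {t0, t2, t3, t4}, so the formula holds at t0.

Yes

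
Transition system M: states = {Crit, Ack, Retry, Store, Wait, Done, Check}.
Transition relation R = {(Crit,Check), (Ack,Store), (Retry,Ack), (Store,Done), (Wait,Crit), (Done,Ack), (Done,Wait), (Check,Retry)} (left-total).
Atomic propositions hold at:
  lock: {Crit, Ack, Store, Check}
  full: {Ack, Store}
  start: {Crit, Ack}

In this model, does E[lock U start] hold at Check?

E[lock U start]: least fixpoint, start Z0 = Sat(start) = {Crit, Ack}, add states in Sat(lock) with some successor in Z. Already a fixed point.
Sat(E[lock U start]) = {Crit, Ack}
Check ∉ Sat(E[lock U start]) = {Crit, Ack}, so the formula does not hold at Check.

No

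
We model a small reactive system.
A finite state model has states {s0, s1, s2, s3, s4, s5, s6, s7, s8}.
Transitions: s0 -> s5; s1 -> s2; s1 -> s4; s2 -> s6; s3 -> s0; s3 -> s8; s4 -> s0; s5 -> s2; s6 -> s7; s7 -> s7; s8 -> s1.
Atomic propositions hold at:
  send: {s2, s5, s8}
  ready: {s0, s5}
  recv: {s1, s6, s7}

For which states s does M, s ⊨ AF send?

{s0, s1, s2, s3, s4, s5, s8}

AF send: least fixpoint, start Z0 = {s2, s5, s8}, add states with every successor in Z. Z1 = {s0, s2, s5, s8}; Z2 = {s0, s2, s3, s4, s5, s8}; Z3 = {s0, s1, s2, s3, s4, s5, s8}; fixed.
Sat(AF send) = {s0, s1, s2, s3, s4, s5, s8}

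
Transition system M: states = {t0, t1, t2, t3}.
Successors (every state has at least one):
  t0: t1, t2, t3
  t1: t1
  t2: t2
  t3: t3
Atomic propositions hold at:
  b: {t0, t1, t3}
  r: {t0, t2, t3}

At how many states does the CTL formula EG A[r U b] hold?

3

A[r U b]: least fixpoint, start Z0 = Sat(b) = {t0, t1, t3}, add states in Sat(r) with every successor in Z. Already a fixed point.
Sat(A[r U b]) = {t0, t1, t3}
EG A[r U b]: greatest fixpoint, start Z0 = {t0, t1, t3}, keep only states in Sat with some successor in Z. Already a fixed point.
Sat(EG A[r U b]) = {t0, t1, t3}
|Sat(EG A[r U b])| = |{t0, t1, t3}| = 3.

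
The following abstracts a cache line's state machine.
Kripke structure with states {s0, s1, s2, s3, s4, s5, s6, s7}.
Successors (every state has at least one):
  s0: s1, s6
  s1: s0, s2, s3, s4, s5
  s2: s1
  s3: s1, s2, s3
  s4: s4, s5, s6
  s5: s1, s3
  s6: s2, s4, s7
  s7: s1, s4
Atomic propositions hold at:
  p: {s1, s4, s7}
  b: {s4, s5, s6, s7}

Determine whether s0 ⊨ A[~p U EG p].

Yes

Sat(~p) = {s0, s2, s3, s5, s6}
EG p: greatest fixpoint, start Z0 = {s1, s4, s7}, keep only states in Sat with some successor in Z. Already a fixed point.
Sat(EG p) = {s1, s4, s7}
A[~p U EG p]: least fixpoint, start Z0 = Sat(EG p) = {s1, s4, s7}, add states in Sat(~p) with every successor in Z. Z1 = {s1, s2, s4, s7}; Z2 = {s1, s2, s4, s6, s7}; Z3 = {s0, s1, s2, s4, s6, s7}; fixed.
Sat(A[~p U EG p]) = {s0, s1, s2, s4, s6, s7}
s0 ∈ Sat(A[~p U EG p]) = {s0, s1, s2, s4, s6, s7}, so the formula holds at s0.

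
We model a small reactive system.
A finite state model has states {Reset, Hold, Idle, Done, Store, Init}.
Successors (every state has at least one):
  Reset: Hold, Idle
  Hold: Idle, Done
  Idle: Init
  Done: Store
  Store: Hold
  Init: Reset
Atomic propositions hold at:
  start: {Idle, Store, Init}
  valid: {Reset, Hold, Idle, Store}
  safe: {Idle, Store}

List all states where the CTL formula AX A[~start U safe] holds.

{Reset, Hold, Done, Store, Init}

Sat(~start) = {Reset, Hold, Done}
A[~start U safe]: least fixpoint, start Z0 = Sat(safe) = {Idle, Store}, add states in Sat(~start) with every successor in Z. Z1 = {Idle, Done, Store}; Z2 = {Hold, Idle, Done, Store}; Z3 = {Reset, Hold, Idle, Done, Store}; fixed.
Sat(A[~start U safe]) = {Reset, Hold, Idle, Done, Store}
Sat(AX A[~start U safe]) = {s : every successor in {Reset, Hold, Idle, Done, Store}} = {Reset, Hold, Done, Store, Init}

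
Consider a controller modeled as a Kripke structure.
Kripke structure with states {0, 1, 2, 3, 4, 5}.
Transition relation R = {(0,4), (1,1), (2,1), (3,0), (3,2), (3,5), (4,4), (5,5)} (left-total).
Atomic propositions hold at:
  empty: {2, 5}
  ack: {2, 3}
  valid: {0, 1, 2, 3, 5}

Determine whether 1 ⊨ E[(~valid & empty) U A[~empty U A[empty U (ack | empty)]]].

Sat(~valid) = {4}
Sat(~valid & empty) = ∅
Sat(~empty) = {0, 1, 3, 4}
Sat(ack | empty) = {2, 3, 5}
A[empty U (ack | empty)]: least fixpoint, start Z0 = Sat((ack | empty)) = {2, 3, 5}, add states in Sat(empty) with every successor in Z. Already a fixed point.
Sat(A[empty U (ack | empty)]) = {2, 3, 5}
A[~empty U A[empty U (ack | empty)]]: least fixpoint, start Z0 = Sat(A[empty U (ack | empty)]) = {2, 3, 5}, add states in Sat(~empty) with every successor in Z. Already a fixed point.
Sat(A[~empty U A[empty U (ack | empty)]]) = {2, 3, 5}
E[(~valid & empty) U A[~empty U A[empty U (ack | empty)]]]: least fixpoint, start Z0 = Sat(A[~empty U A[empty U (ack | empty)]]) = {2, 3, 5}, add states in Sat(~valid & empty) with some successor in Z. Already a fixed point.
Sat(E[(~valid & empty) U A[~empty U A[empty U (ack | empty)]]]) = {2, 3, 5}
1 ∉ Sat(E[(~valid & empty) U A[~empty U A[empty U (ack | empty)]]]) = {2, 3, 5}, so the formula does not hold at 1.

No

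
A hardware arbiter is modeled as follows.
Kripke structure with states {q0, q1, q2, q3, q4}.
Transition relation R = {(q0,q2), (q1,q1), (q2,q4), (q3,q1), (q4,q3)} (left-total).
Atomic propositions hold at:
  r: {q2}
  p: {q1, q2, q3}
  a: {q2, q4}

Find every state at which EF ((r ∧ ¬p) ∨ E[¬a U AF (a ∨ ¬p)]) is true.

{q0, q2, q4}

Sat(¬p) = {q0, q4}
Sat(r ∧ ¬p) = ∅
Sat(¬a) = {q0, q1, q3}
Sat(a ∨ ¬p) = {q0, q2, q4}
AF (a ∨ ¬p): least fixpoint, start Z0 = {q0, q2, q4}, add states with every successor in Z. Already a fixed point.
Sat(AF (a ∨ ¬p)) = {q0, q2, q4}
E[¬a U AF (a ∨ ¬p)]: least fixpoint, start Z0 = Sat(AF (a ∨ ¬p)) = {q0, q2, q4}, add states in Sat(¬a) with some successor in Z. Already a fixed point.
Sat(E[¬a U AF (a ∨ ¬p)]) = {q0, q2, q4}
Sat((r ∧ ¬p) ∨ E[¬a U AF (a ∨ ¬p)]) = {q0, q2, q4}
EF ((r ∧ ¬p) ∨ E[¬a U AF (a ∨ ¬p)]): least fixpoint, start Z0 = {q0, q2, q4}, add states with some successor in Z. Already a fixed point.
Sat(EF ((r ∧ ¬p) ∨ E[¬a U AF (a ∨ ¬p)])) = {q0, q2, q4}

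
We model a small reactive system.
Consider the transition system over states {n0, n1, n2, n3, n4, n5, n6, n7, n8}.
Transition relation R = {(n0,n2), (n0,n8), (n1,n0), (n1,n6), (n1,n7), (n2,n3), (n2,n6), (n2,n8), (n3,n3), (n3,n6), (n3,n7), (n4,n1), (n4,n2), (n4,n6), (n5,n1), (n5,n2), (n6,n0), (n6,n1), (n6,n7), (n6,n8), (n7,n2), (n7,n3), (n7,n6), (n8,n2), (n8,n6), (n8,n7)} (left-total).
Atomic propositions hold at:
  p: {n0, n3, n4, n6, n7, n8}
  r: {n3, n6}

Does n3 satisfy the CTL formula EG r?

Yes

EG r: greatest fixpoint, start Z0 = {n3, n6}, keep only states in Sat with some successor in Z. Z1 = {n3}; fixed.
Sat(EG r) = {n3}
n3 ∈ Sat(EG r) = {n3}, so the formula holds at n3.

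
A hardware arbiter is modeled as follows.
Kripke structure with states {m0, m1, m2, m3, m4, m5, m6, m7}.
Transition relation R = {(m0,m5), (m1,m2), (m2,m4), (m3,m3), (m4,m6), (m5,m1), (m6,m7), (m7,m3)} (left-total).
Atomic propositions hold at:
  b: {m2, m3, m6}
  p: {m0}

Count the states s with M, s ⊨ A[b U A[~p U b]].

Sat(~p) = {m1, m2, m3, m4, m5, m6, m7}
A[~p U b]: least fixpoint, start Z0 = Sat(b) = {m2, m3, m6}, add states in Sat(~p) with every successor in Z. Z1 = {m1, m2, m3, m4, m6, m7}; Z2 = {m1, m2, m3, m4, m5, m6, m7}; fixed.
Sat(A[~p U b]) = {m1, m2, m3, m4, m5, m6, m7}
A[b U A[~p U b]]: least fixpoint, start Z0 = Sat(A[~p U b]) = {m1, m2, m3, m4, m5, m6, m7}, add states in Sat(b) with every successor in Z. Already a fixed point.
Sat(A[b U A[~p U b]]) = {m1, m2, m3, m4, m5, m6, m7}
|Sat(A[b U A[~p U b]])| = |{m1, m2, m3, m4, m5, m6, m7}| = 7.

7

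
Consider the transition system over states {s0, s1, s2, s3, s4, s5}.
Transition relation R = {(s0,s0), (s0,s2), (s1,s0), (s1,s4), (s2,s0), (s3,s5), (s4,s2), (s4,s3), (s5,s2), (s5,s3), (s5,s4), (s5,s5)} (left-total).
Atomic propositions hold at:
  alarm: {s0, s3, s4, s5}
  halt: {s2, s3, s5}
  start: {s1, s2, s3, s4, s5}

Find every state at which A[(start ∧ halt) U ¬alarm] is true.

{s1, s2}

Sat(start ∧ halt) = {s2, s3, s5}
Sat(¬alarm) = {s1, s2}
A[(start ∧ halt) U ¬alarm]: least fixpoint, start Z0 = Sat(¬alarm) = {s1, s2}, add states in Sat(start ∧ halt) with every successor in Z. Already a fixed point.
Sat(A[(start ∧ halt) U ¬alarm]) = {s1, s2}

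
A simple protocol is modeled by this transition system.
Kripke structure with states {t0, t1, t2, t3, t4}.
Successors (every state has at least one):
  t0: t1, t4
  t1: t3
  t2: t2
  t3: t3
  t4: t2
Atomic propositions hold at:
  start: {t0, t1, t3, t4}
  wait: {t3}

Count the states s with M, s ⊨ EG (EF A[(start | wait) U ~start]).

Sat(start | wait) = {t0, t1, t3, t4}
Sat(~start) = {t2}
A[(start | wait) U ~start]: least fixpoint, start Z0 = Sat(~start) = {t2}, add states in Sat(start | wait) with every successor in Z. Z1 = {t2, t4}; fixed.
Sat(A[(start | wait) U ~start]) = {t2, t4}
EF A[(start | wait) U ~start]: least fixpoint, start Z0 = {t2, t4}, add states with some successor in Z. Z1 = {t0, t2, t4}; fixed.
Sat(EF A[(start | wait) U ~start]) = {t0, t2, t4}
EG (EF A[(start | wait) U ~start]): greatest fixpoint, start Z0 = {t0, t2, t4}, keep only states in Sat with some successor in Z. Already a fixed point.
Sat(EG (EF A[(start | wait) U ~start])) = {t0, t2, t4}
|Sat(EG (EF A[(start | wait) U ~start]))| = |{t0, t2, t4}| = 3.

3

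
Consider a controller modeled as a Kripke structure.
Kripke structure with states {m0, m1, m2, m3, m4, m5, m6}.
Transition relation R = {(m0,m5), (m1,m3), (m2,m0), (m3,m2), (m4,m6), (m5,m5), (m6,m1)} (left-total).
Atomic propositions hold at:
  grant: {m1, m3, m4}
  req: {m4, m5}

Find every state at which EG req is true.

EG req: greatest fixpoint, start Z0 = {m4, m5}, keep only states in Sat with some successor in Z. Z1 = {m5}; fixed.
Sat(EG req) = {m5}

{m5}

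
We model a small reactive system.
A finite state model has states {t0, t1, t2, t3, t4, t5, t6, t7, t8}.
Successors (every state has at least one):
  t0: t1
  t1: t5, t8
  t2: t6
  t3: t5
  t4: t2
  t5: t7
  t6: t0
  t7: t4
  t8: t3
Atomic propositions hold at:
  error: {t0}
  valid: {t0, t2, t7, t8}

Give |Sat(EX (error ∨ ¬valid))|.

Sat(¬valid) = {t1, t3, t4, t5, t6}
Sat(error ∨ ¬valid) = {t0, t1, t3, t4, t5, t6}
Sat(EX (error ∨ ¬valid)) = {s : some successor in {t0, t1, t3, t4, t5, t6}} = {t0, t1, t2, t3, t6, t7, t8}
|Sat(EX (error ∨ ¬valid))| = |{t0, t1, t2, t3, t6, t7, t8}| = 7.

7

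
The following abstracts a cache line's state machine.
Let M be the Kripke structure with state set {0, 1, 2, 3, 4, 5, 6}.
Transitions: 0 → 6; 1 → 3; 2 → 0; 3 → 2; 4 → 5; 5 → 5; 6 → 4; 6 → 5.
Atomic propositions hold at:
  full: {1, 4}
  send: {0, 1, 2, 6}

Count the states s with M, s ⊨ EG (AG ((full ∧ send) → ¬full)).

Sat(full ∧ send) = {1}
Sat(¬full) = {0, 2, 3, 5, 6}
Sat((full ∧ send) → ¬full) = {0, 2, 3, 4, 5, 6}
AG ((full ∧ send) → ¬full): greatest fixpoint, start Z0 = {0, 2, 3, 4, 5, 6}, keep only states in Sat with every successor in Z. Already a fixed point.
Sat(AG ((full ∧ send) → ¬full)) = {0, 2, 3, 4, 5, 6}
EG (AG ((full ∧ send) → ¬full)): greatest fixpoint, start Z0 = {0, 2, 3, 4, 5, 6}, keep only states in Sat with some successor in Z. Already a fixed point.
Sat(EG (AG ((full ∧ send) → ¬full))) = {0, 2, 3, 4, 5, 6}
|Sat(EG (AG ((full ∧ send) → ¬full)))| = |{0, 2, 3, 4, 5, 6}| = 6.

6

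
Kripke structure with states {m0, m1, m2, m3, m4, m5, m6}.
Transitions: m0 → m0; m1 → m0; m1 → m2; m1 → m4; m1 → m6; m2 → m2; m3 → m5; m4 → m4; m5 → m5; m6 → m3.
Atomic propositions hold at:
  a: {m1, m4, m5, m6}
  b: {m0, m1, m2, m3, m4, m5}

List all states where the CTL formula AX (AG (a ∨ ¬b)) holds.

{m3, m4, m5}

Sat(¬b) = {m6}
Sat(a ∨ ¬b) = {m1, m4, m5, m6}
AG (a ∨ ¬b): greatest fixpoint, start Z0 = {m1, m4, m5, m6}, keep only states in Sat with every successor in Z. Z1 = {m4, m5}; fixed.
Sat(AG (a ∨ ¬b)) = {m4, m5}
Sat(AX (AG (a ∨ ¬b))) = {s : every successor in {m4, m5}} = {m3, m4, m5}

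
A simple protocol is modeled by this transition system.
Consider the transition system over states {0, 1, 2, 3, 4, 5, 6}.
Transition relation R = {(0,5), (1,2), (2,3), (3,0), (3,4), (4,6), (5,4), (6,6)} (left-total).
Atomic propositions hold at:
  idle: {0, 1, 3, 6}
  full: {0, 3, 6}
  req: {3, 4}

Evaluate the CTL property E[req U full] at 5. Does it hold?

E[req U full]: least fixpoint, start Z0 = Sat(full) = {0, 3, 6}, add states in Sat(req) with some successor in Z. Z1 = {0, 3, 4, 6}; fixed.
Sat(E[req U full]) = {0, 3, 4, 6}
5 ∉ Sat(E[req U full]) = {0, 3, 4, 6}, so the formula does not hold at 5.

No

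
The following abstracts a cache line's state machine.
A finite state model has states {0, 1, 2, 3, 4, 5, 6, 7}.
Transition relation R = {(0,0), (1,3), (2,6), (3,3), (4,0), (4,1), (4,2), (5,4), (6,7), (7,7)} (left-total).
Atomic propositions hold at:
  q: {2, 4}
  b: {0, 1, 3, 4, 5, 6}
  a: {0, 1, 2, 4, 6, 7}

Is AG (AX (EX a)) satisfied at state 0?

Yes

Sat(EX a) = {s : some successor in {0, 1, 2, 4, 6, 7}} = {0, 2, 4, 5, 6, 7}
Sat(AX (EX a)) = {s : every successor in {0, 2, 4, 5, 6, 7}} = {0, 2, 5, 6, 7}
AG (AX (EX a)): greatest fixpoint, start Z0 = {0, 2, 5, 6, 7}, keep only states in Sat with every successor in Z. Z1 = {0, 2, 6, 7}; fixed.
Sat(AG (AX (EX a))) = {0, 2, 6, 7}
0 ∈ Sat(AG (AX (EX a))) = {0, 2, 6, 7}, so the formula holds at 0.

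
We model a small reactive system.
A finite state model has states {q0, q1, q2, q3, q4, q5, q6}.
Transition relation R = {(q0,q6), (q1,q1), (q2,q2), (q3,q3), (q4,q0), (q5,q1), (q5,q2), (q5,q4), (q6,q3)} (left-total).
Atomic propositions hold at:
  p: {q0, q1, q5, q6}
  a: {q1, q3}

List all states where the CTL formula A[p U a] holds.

{q0, q1, q3, q6}

A[p U a]: least fixpoint, start Z0 = Sat(a) = {q1, q3}, add states in Sat(p) with every successor in Z. Z1 = {q1, q3, q6}; Z2 = {q0, q1, q3, q6}; fixed.
Sat(A[p U a]) = {q0, q1, q3, q6}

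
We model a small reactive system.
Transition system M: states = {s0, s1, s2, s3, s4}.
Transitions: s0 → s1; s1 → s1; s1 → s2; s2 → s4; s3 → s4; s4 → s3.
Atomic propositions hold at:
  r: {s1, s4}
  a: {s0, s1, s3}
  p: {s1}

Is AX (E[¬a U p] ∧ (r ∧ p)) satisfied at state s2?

No

Sat(¬a) = {s2, s4}
E[¬a U p]: least fixpoint, start Z0 = Sat(p) = {s1}, add states in Sat(¬a) with some successor in Z. Already a fixed point.
Sat(E[¬a U p]) = {s1}
Sat(r ∧ p) = {s1}
Sat(E[¬a U p] ∧ (r ∧ p)) = {s1}
Sat(AX (E[¬a U p] ∧ (r ∧ p))) = {s : every successor in {s1}} = {s0}
s2 ∉ Sat(AX (E[¬a U p] ∧ (r ∧ p))) = {s0}, so the formula does not hold at s2.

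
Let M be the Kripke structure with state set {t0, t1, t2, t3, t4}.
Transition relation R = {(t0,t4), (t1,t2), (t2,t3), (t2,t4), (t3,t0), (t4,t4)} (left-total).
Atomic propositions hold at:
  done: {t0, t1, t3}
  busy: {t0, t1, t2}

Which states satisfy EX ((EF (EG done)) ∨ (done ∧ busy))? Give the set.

{t3}

EG done: greatest fixpoint, start Z0 = {t0, t1, t3}, keep only states in Sat with some successor in Z. Z1 = {t3}; Z2 = ∅; fixed.
Sat(EG done) = ∅
EF (EG done): least fixpoint, start Z0 = ∅, add states with some successor in Z. Already a fixed point.
Sat(EF (EG done)) = ∅
Sat(done ∧ busy) = {t0, t1}
Sat((EF (EG done)) ∨ (done ∧ busy)) = {t0, t1}
Sat(EX ((EF (EG done)) ∨ (done ∧ busy))) = {s : some successor in {t0, t1}} = {t3}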